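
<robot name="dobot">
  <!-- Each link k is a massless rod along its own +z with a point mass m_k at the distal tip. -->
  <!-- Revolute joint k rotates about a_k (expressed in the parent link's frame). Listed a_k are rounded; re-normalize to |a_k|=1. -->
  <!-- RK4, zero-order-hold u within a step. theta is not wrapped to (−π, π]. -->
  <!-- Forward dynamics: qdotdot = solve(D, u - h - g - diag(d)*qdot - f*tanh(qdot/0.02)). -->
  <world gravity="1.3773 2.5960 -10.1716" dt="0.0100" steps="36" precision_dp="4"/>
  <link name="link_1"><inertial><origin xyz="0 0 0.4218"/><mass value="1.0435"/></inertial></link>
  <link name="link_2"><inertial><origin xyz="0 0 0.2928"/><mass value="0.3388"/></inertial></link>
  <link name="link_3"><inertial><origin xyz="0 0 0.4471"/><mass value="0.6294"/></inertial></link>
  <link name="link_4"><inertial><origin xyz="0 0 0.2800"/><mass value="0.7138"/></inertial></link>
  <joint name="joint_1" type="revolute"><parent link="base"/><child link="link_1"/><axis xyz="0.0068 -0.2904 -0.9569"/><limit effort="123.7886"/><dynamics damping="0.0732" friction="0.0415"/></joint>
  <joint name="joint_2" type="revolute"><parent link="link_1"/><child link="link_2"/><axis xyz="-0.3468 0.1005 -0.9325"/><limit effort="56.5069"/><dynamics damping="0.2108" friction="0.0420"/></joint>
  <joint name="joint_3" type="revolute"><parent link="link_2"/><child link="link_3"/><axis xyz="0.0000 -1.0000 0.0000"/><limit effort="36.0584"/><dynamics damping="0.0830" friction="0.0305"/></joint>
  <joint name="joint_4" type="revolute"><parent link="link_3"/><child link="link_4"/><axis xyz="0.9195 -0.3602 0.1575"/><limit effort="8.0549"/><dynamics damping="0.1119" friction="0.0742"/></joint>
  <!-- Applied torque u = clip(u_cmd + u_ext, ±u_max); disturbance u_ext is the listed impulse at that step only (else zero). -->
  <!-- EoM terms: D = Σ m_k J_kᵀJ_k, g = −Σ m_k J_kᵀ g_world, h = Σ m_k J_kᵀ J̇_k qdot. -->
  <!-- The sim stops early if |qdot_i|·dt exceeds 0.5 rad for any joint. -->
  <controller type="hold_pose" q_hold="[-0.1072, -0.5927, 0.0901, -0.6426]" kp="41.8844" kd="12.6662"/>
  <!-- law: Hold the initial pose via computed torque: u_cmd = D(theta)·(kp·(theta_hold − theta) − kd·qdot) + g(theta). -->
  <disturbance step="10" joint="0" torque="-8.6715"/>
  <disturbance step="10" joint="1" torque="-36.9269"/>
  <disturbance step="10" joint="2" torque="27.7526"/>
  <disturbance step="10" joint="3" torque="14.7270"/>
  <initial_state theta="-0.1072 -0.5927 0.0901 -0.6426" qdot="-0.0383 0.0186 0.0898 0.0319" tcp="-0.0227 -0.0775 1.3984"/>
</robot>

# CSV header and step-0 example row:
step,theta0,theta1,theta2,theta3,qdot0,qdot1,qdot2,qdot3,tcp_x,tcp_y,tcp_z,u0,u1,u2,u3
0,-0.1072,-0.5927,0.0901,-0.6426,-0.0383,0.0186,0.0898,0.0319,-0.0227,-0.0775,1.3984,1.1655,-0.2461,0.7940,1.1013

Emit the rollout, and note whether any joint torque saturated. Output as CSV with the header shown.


step,theta0,theta1,theta2,theta3,qdot0,qdot1,qdot2,qdot3,tcp_x,tcp_y,tcp_z,u0,u1,u2,u3
1,-0.1075,-0.5927,0.0908,-0.6424,-0.0163,-0.0083,0.0615,0.0088,-0.0230,-0.0779,1.3984,1.1760,-0.2595,0.8277,1.1141
2,-0.1076,-0.5928,0.0914,-0.6424,-0.0073,-0.0140,0.0466,0.0042,-0.0232,-0.0782,1.3984,1.1875,-0.2757,0.8590,1.1222
3,-0.1076,-0.5929,0.0918,-0.6423,-0.0030,-0.0140,0.0369,0.0032,-0.0234,-0.0784,1.3983,1.1994,-0.2910,0.8878,1.1288
4,-0.1076,-0.5931,0.0921,-0.6423,-0.0008,-0.0123,0.0297,0.0027,-0.0236,-0.0786,1.3983,1.2112,-0.3048,0.9142,1.1346
5,-0.1076,-0.5932,0.0924,-0.6423,0.0004,-0.0104,0.0239,0.0023,-0.0237,-0.0788,1.3983,1.2224,-0.3172,0.9382,1.1398
6,-0.1076,-0.5933,0.0926,-0.6423,0.0012,-0.0085,0.0190,0.0020,-0.0238,-0.0789,1.3983,1.2330,-0.3280,0.9600,1.1443
7,-0.1076,-0.5934,0.0928,-0.6422,0.0016,-0.0068,0.0150,0.0016,-0.0239,-0.0790,1.3983,1.2428,-0.3375,0.9797,1.1483
8,-0.1076,-0.5934,0.0929,-0.6422,0.0018,-0.0053,0.0115,0.0013,-0.0240,-0.0791,1.3983,1.2519,-0.3458,0.9973,1.1518
9,-0.1076,-0.5935,0.0930,-0.6422,0.0018,-0.0039,0.0087,0.0010,-0.0240,-0.0791,1.3983,1.2602,-0.3530,1.0130,1.1549
10,-0.1076,-0.5935,0.0931,-0.6422,0.0016,-0.0028,0.0063,0.0007,-0.0241,-0.0792,1.3983,-7.4037,-37.2861,28.7796,8.0549
11,-0.1077,-0.6090,0.0935,-0.6568,-0.0178,-3.0768,0.0774,-2.8578,-0.0245,-0.0820,1.3962,2.4026,4.3780,-2.5976,0.2638
12,-0.1084,-0.6365,0.0949,-0.6822,-0.1204,-2.4093,0.2002,-2.2463,-0.0253,-0.0874,1.3925,2.3234,3.9064,-2.3967,0.3510
13,-0.1099,-0.6578,0.0973,-0.7022,-0.1909,-1.8633,0.2840,-1.7573,-0.0261,-0.0921,1.3895,2.2520,3.4925,-2.1754,0.4266
14,-0.1120,-0.6742,0.1004,-0.7177,-0.2327,-1.4233,0.3323,-1.3623,-0.0267,-0.0963,1.3869,2.1872,3.1265,-1.9464,0.4928
15,-0.1144,-0.6866,0.1038,-0.7297,-0.2508,-1.0726,0.3508,-1.0408,-0.0273,-0.1000,1.3849,2.1275,2.8003,-1.7178,0.5519
16,-0.1169,-0.6960,0.1073,-0.7388,-0.2507,-0.7952,0.3463,-0.7775,-0.0278,-0.1032,1.3833,2.0718,2.5075,-1.4950,0.6052
17,-0.1194,-0.7028,0.1107,-0.7455,-0.2375,-0.5768,0.3252,-0.5612,-0.0282,-0.1059,1.3820,2.0190,2.2430,-1.2814,0.6540
18,-0.1217,-0.7077,0.1138,-0.7502,-0.2152,-0.4050,0.2931,-0.3831,-0.0286,-0.1082,1.3811,1.9686,2.0029,-1.0789,0.6989
19,-0.1237,-0.7111,0.1165,-0.7533,-0.1874,-0.2698,0.2542,-0.2363,-0.0288,-0.1101,1.3804,1.9201,1.7840,-0.8886,0.7406
20,-0.1254,-0.7132,0.1188,-0.7550,-0.1567,-0.1632,0.2121,-0.1154,-0.0290,-0.1116,1.3799,1.8734,1.5838,-0.7107,0.7794
21,-0.1268,-0.7144,0.1207,-0.7557,-0.1248,-0.0794,0.1690,-0.0174,-0.0292,-0.1129,1.3797,1.8283,1.4004,-0.5453,0.8161
22,-0.1279,-0.7149,0.1222,-0.7556,-0.0928,-0.0252,0.1270,0.0305,-0.0293,-0.1138,1.3796,1.7849,1.2324,-0.3920,0.8622
23,-0.1286,-0.7150,0.1233,-0.7551,-0.0564,0.0028,0.0811,0.0495,-0.0294,-0.1144,1.3795,1.7434,1.0809,-0.2505,0.9112
24,-0.1290,-0.7149,0.1238,-0.7546,-0.0166,0.0139,0.0322,0.0597,-0.0294,-0.1148,1.3795,1.7043,0.9453,-0.1199,0.9568
25,-0.1290,-0.7147,0.1240,-0.7540,0.0098,0.0314,-0.0020,0.0656,-0.0294,-0.1149,1.3796,1.6715,0.8222,-0.0014,0.9988
26,-0.1289,-0.7143,0.1239,-0.7533,0.0212,0.0591,-0.0194,0.0685,-0.0295,-0.1149,1.3797,1.6445,0.7106,0.1035,1.0375
27,-0.1286,-0.7136,0.1236,-0.7526,0.0280,0.0859,-0.0312,0.0697,-0.0295,-0.1146,1.3799,1.6199,0.6090,0.1982,1.0728
28,-0.1283,-0.7126,0.1232,-0.7519,0.0336,0.1089,-0.0411,0.0697,-0.0295,-0.1142,1.3800,1.5971,0.5165,0.2845,1.1052
29,-0.1280,-0.7114,0.1228,-0.7512,0.0387,0.1278,-0.0500,0.0689,-0.0295,-0.1137,1.3802,1.5759,0.4323,0.3633,1.1347
30,-0.1275,-0.7100,0.1222,-0.7505,0.0435,0.1430,-0.0580,0.0675,-0.0295,-0.1130,1.3803,1.5563,0.3558,0.4351,1.1617
31,-0.1271,-0.7086,0.1216,-0.7499,0.0480,0.1550,-0.0651,0.0657,-0.0295,-0.1123,1.3805,1.5381,0.2861,0.5008,1.1862
32,-0.1266,-0.7070,0.1209,-0.7492,0.0519,0.1645,-0.0714,0.0636,-0.0295,-0.1115,1.3807,1.5212,0.2229,0.5607,1.2085
33,-0.1261,-0.7053,0.1202,-0.7486,0.0555,0.1717,-0.0768,0.0614,-0.0294,-0.1106,1.3809,1.5058,0.1654,0.6153,1.2288
34,-0.1255,-0.7035,0.1194,-0.7480,0.0584,0.1770,-0.0814,0.0591,-0.0294,-0.1096,1.3811,1.4916,0.1133,0.6652,1.2471
35,-0.1249,-0.7017,0.1186,-0.7474,0.0609,0.1809,-0.0851,0.0568,-0.0294,-0.1086,1.3813,1.4787,0.0660,0.7107,1.2638
36,-0.1243,-0.6999,0.1177,-0.7469,0.0628,0.1835,-0.0880,0.0547,-0.0293,-0.1076,1.3815,,,,
# any joint saturated: yes


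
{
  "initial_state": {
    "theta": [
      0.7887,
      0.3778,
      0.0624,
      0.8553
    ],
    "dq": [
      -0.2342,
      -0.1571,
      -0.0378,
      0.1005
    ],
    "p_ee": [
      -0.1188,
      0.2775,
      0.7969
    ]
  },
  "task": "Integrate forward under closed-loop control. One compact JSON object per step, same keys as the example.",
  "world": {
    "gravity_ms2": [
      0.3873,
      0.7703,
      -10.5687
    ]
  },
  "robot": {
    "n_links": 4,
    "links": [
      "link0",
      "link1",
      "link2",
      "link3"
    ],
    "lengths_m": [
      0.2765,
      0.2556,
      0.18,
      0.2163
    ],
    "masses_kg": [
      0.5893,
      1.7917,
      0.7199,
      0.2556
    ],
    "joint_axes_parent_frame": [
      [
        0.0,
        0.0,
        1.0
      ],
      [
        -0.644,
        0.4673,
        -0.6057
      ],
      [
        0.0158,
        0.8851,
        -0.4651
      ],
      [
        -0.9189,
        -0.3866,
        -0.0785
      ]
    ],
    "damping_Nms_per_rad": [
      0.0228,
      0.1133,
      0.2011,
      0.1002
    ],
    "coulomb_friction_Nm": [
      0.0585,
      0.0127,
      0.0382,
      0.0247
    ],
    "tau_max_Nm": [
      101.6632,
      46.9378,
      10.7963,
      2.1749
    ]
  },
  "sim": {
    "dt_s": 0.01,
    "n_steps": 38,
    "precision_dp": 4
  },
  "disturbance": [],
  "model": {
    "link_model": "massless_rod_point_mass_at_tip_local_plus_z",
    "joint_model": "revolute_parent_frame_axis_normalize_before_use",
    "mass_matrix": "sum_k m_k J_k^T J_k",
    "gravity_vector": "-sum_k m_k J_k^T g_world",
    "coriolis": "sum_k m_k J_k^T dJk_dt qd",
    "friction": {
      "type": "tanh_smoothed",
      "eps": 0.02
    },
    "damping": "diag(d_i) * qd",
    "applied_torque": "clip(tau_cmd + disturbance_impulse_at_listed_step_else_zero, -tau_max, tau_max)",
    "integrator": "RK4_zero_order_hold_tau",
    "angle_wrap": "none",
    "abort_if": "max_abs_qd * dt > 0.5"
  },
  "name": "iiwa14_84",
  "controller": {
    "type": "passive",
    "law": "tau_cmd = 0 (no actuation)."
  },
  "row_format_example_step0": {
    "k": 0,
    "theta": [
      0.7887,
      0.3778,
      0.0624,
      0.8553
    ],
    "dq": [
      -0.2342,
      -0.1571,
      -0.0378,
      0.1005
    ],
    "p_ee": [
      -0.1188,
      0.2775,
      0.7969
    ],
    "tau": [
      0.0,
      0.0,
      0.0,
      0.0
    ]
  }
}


{"k":1,"theta":[0.7865,0.3769,0.062,0.8574],"dq":[-0.2132,-0.0313,-0.0411,0.3218],"p_ee":[-0.1187,0.2773,0.7967],"tau":[0.0,0.0,0.0,0.0]}
{"k":2,"theta":[0.7845,0.3772,0.0616,0.8617],"dq":[-0.1868,0.0942,-0.0427,0.5252],"p_ee":[-0.1187,0.2778,0.7959],"tau":[0.0,0.0,0.0,0.0]}
{"k":3,"theta":[0.7827,0.3787,0.0611,0.8679],"dq":[-0.1565,0.2209,-0.0454,0.7103],"p_ee":[-0.1188,0.2789,0.7944],"tau":[0.0,0.0,0.0,0.0]}
{"k":4,"theta":[0.7813,0.3816,0.0607,0.8758],"dq":[-0.1223,0.3495,-0.0497,0.8781],"p_ee":[-0.1191,0.2806,0.7923],"tau":[0.0,0.0,0.0,0.0]}
{"k":5,"theta":[0.7803,0.3857,0.0601,0.8854],"dq":[-0.0842,0.4802,-0.0554,1.0299],"p_ee":[-0.1196,0.283,0.7896],"tau":[0.0,0.0,0.0,0.0]}
{"k":6,"theta":[0.7797,0.3912,0.0596,0.8964],"dq":[-0.0429,0.6135,-0.0629,1.1668],"p_ee":[-0.1201,0.2859,0.7863],"tau":[0.0,0.0,0.0,0.0]}
{"k":7,"theta":[0.7794,0.398,0.0589,0.9087],"dq":[-0.0082,0.7505,-0.081,1.2904],"p_ee":[-0.1208,0.2894,0.7823],"tau":[0.0,0.0,0.0,0.0]}
{"k":8,"theta":[0.7794,0.4062,0.0579,0.9221],"dq":[0.0036,0.8928,-0.1244,1.403],"p_ee":[-0.1215,0.2935,0.7778],"tau":[0.0,0.0,0.0,0.0]}
{"k":9,"theta":[0.7795,0.4159,0.0564,0.9367],"dq":[0.0125,1.0387,-0.1749,1.5043],"p_ee":[-0.1222,0.2981,0.7727],"tau":[0.0,0.0,0.0,0.0]}
{"k":10,"theta":[0.7797,0.427,0.0544,0.9522],"dq":[0.0228,1.1882,-0.2288,1.5941],"p_ee":[-0.123,0.3032,0.767],"tau":[0.0,0.0,0.0,0.0]}
{"k":11,"theta":[0.78,0.4397,0.0518,0.9685],"dq":[0.039,1.3413,-0.2823,1.6723],"p_ee":[-0.1238,0.3088,0.7607],"tau":[0.0,0.0,0.0,0.0]}
{"k":12,"theta":[0.7805,0.4539,0.0487,0.9856],"dq":[0.0649,1.4983,-0.3318,1.7383],"p_ee":[-0.1245,0.3149,0.7537],"tau":[0.0,0.0,0.0,0.0]}
{"k":13,"theta":[0.7813,0.4696,0.0452,1.0033],"dq":[0.1017,1.6593,-0.3761,1.7915],"p_ee":[-0.1252,0.3215,0.7461],"tau":[0.0,0.0,0.0,0.0]}
{"k":14,"theta":[0.7826,0.4871,0.0412,1.0214],"dq":[0.1484,1.8251,-0.4158,1.8315],"p_ee":[-0.1259,0.3285,0.7379],"tau":[0.0,0.0,0.0,0.0]}
{"k":15,"theta":[0.7843,0.5062,0.0369,1.0398],"dq":[0.2037,1.9962,-0.4519,1.8578],"p_ee":[-0.1265,0.3359,0.729],"tau":[0.0,0.0,0.0,0.0]}
{"k":16,"theta":[0.7867,0.527,0.0322,1.0585],"dq":[0.2667,2.173,-0.485,1.8697],"p_ee":[-0.1269,0.3436,0.7195],"tau":[0.0,0.0,0.0,0.0]}
{"k":17,"theta":[0.7897,0.5496,0.0272,1.0772],"dq":[0.3365,2.3562,-0.5157,1.8664],"p_ee":[-0.1273,0.3518,0.7092],"tau":[0.0,0.0,0.0,0.0]}
{"k":18,"theta":[0.7934,0.5742,0.0219,1.0958],"dq":[0.4125,2.5461,-0.5442,1.8471],"p_ee":[-0.1275,0.3603,0.6983],"tau":[0.0,0.0,0.0,0.0]}
{"k":19,"theta":[0.798,0.6006,0.0163,1.1141],"dq":[0.4943,2.7434,-0.5706,1.8109],"p_ee":[-0.1276,0.3691,0.6867],"tau":[0.0,0.0,0.0,0.0]}
{"k":20,"theta":[0.8033,0.629,0.0105,1.1319],"dq":[0.5816,2.9483,-0.5951,1.7567],"p_ee":[-0.1275,0.3783,0.6743],"tau":[0.0,0.0,0.0,0.0]}
{"k":21,"theta":[0.8096,0.6596,0.0044,1.1491],"dq":[0.6741,3.1615,-0.6174,1.6832],"p_ee":[-0.1273,0.3877,0.6612],"tau":[0.0,0.0,0.0,0.0]}
{"k":22,"theta":[0.8168,0.6923,-0.0019,1.1655],"dq":[0.7721,3.3834,-0.6375,1.5892],"p_ee":[-0.1268,0.3973,0.6474],"tau":[0.0,0.0,0.0,0.0]}
{"k":23,"theta":[0.8251,0.7273,-0.0083,1.1809],"dq":[0.8755,3.6143,-0.6551,1.4733],"p_ee":[-0.1262,0.4072,0.6327],"tau":[0.0,0.0,0.0,0.0]}
{"k":24,"theta":[0.8344,0.7646,-0.015,1.1949],"dq":[0.9848,3.8549,-0.6701,1.3339],"p_ee":[-0.1253,0.4172,0.6173],"tau":[0.0,0.0,0.0,0.0]}
{"k":25,"theta":[0.8448,0.8044,-0.0217,1.2074],"dq":[1.1002,4.1056,-0.682,1.1695],"p_ee":[-0.1243,0.4275,0.6011],"tau":[0.0,0.0,0.0,0.0]}
{"k":26,"theta":[0.8564,0.8468,-0.0286,1.2182],"dq":[1.2226,4.3669,-0.6907,0.9782],"p_ee":[-0.1229,0.4379,0.584],"tau":[0.0,0.0,0.0,0.0]}
{"k":27,"theta":[0.8693,0.8918,-0.0355,1.2269],"dq":[1.3527,4.6396,-0.696,0.7584],"p_ee":[-0.1214,0.4484,0.566],"tau":[0.0,0.0,0.0,0.0]}
{"k":28,"theta":[0.8835,0.9396,-0.0425,1.2333],"dq":[1.4915,4.9241,-0.6975,0.5081],"p_ee":[-0.1195,0.459,0.5471],"tau":[0.0,0.0,0.0,0.0]}
{"k":29,"theta":[0.8991,0.9903,-0.0495,1.237],"dq":[1.6404,5.2214,-0.6953,0.2256],"p_ee":[-0.1174,0.4697,0.5273],"tau":[0.0,0.0,0.0,0.0]}
{"k":30,"theta":[0.9163,1.0441,-0.0564,1.2377],"dq":[1.8008,5.5317,-0.6878,-0.0828],"p_ee":[-0.115,0.4804,0.5065],"tau":[0.0,0.0,0.0,0.0]}
{"k":31,"theta":[0.9352,1.101,-0.0632,1.2353],"dq":[1.9746,5.8538,-0.6701,-0.3899],"p_ee":[-0.1122,0.491,0.4846],"tau":[0.0,0.0,0.0,0.0]}
{"k":32,"theta":[0.9559,1.1612,-0.0698,1.2297],"dq":[2.1643,6.1931,-0.6507,-0.7387],"p_ee":[-0.1091,0.5015,0.4617],"tau":[0.0,0.0,0.0,0.0]}
{"k":33,"theta":[0.9785,1.2249,-0.0762,1.2204],"dq":[2.3728,6.5514,-0.6296,-1.1299],"p_ee":[-0.1056,0.5119,0.4375],"tau":[0.0,0.0,0.0,0.0]}
{"k":34,"theta":[1.0034,1.2923,-0.0824,1.207],"dq":[2.6042,6.931,-0.6072,-1.5638],"p_ee":[-0.1017,0.522,0.4122],"tau":[0.0,0.0,0.0,0.0]}
{"k":35,"theta":[1.0307,1.3636,-0.0883,1.189],"dq":[2.8635,7.3354,-0.5842,-2.04],"p_ee":[-0.0973,0.5317,0.3857],"tau":[0.0,0.0,0.0,0.0]}
{"k":36,"theta":[1.0608,1.4391,-0.094,1.1661],"dq":[3.157,7.7691,-0.561,-2.5571],"p_ee":[-0.0924,0.5409,0.3579],"tau":[0.0,0.0,0.0,0.0]}
{"k":37,"theta":[1.094,1.5191,-0.0995,1.1377],"dq":[3.4933,8.2383,-0.5385,-3.1121],"p_ee":[-0.087,0.5496,0.3289],"tau":[0.0,0.0,0.0,0.0]}
{"k":38,"theta":[1.1308,1.604,-0.1048,1.1037],"dq":[3.8839,8.7522,-0.5173,-3.7002],"p_ee":[-0.0809,0.5576,0.2986]}


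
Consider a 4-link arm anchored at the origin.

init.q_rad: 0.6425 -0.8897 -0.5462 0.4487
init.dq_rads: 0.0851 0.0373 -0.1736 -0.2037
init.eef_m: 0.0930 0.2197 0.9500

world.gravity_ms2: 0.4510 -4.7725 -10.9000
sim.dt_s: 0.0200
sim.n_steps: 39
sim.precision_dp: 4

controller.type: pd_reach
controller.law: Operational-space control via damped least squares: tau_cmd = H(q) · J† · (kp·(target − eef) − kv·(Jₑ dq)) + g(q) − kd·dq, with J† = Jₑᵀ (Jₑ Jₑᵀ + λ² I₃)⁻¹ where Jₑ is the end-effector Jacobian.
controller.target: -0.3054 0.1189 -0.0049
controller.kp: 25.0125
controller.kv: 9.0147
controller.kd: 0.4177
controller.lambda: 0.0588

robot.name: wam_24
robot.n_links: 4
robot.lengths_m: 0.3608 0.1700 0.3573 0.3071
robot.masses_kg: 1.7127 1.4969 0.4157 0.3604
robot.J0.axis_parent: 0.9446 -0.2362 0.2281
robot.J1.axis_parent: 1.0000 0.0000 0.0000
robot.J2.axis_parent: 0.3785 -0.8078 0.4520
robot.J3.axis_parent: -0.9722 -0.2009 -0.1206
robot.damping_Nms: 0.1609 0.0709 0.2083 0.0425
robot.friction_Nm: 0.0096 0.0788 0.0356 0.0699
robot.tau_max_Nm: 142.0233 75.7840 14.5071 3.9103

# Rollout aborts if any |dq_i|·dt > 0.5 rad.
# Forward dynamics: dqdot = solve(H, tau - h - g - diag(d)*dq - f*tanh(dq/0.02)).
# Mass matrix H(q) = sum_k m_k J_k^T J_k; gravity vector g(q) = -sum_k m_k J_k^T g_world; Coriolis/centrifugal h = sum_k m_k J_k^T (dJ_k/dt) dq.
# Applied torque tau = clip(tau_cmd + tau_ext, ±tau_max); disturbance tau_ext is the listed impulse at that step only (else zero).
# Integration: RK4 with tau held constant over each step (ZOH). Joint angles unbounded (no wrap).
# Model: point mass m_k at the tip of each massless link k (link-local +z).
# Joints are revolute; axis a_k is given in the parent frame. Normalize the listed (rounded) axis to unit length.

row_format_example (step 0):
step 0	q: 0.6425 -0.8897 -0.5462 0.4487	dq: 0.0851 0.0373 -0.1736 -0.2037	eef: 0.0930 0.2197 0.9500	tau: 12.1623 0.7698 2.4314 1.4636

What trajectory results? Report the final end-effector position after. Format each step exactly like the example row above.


step 1	q: 0.6540 -0.8991 -0.5505 0.4559	dq: 1.0655 -0.9720 -0.2524 0.9050	eef: 0.0924 0.2170 0.9462	tau: 6.7771 1.0027 2.2583 0.6491
step 2	q: 0.6830 -0.9268 -0.5560 0.4789	dq: 1.8307 -1.7945 -0.2921 1.4011	eef: 0.0880 0.2134 0.9346	tau: 1.6583 0.8389 2.0785 0.2247
step 3	q: 0.7253 -0.9687 -0.5617 0.5098	dq: 2.3982 -2.3793 -0.2700 1.7036	eef: 0.0808 0.2082 0.9178	tau: -2.9781 0.5142 1.8910 -0.0663
step 4	q: 0.7773 -1.0201 -0.5664 0.5458	dq: 2.8006 -2.7601 -0.1942 1.9012	eef: 0.0715 0.2015 0.8972	tau: -6.9958 0.1411 1.7003 -0.2860
step 5	q: 0.8360 -1.0776 -0.5692 0.5849	dq: 3.0717 -2.9824 -0.0807 2.0230	eef: 0.0605 0.1933 0.8739	tau: -10.3471 -0.2219 1.5108 -0.4570
step 6	q: 0.8991 -1.1384 -0.5695 0.6259	dq: 3.2417 -3.0879 0.0516 2.0839	eef: 0.0485 0.1838 0.8490	tau: -13.0484 -0.5475 1.3303 -0.5906
step 7	q: 0.9649 -1.2004 -0.5672 0.6676	dq: 3.3361 -3.1102 0.1860 2.0963	eef: 0.0358 0.1733 0.8231	tau: -15.1545 -0.8267 1.1674 -0.6947
step 8	q: 1.0320 -1.2623 -0.5621 0.7092	dq: 3.3743 -3.0760 0.3202 2.0748	eef: 0.0229 0.1623 0.7967	tau: -16.7428 -1.0592 1.0089 -0.7765
step 9	q: 1.0994 -1.3231 -0.5544 0.7501	dq: 3.3718 -3.0052 0.4474 2.0274	eef: 0.0098 0.1509 0.7702	tau: -17.8912 -1.2507 0.8557 -0.8400
step 10	q: 1.1665 -1.3823 -0.5443 0.7900	dq: 3.3404 -2.9122 0.5638 1.9614	eef: -0.0031 0.1395 0.7439	tau: -18.6743 -1.4078 0.7080 -0.8886
step 11	q: 1.2328 -1.4395 -0.5320 0.8283	dq: 3.2889 -2.8071 0.6675 1.8831	eef: -0.0158 0.1284 0.7181	tau: -19.1588 -1.5373 0.5661 -0.9252
step 12	q: 1.2980 -1.4945 -0.5178 0.8651	dq: 3.2240 -2.6970 0.7582 1.7974	eef: -0.0282 0.1177 0.6929	tau: -19.4027 -1.6450 0.4296 -0.9523
step 13	q: 1.3617 -1.5474 -0.5018 0.9000	dq: 3.1504 -2.5863 0.8361 1.7081	eef: -0.0401 0.1075 0.6682	tau: -19.4546 -1.7361 0.2985 -0.9720
step 14	q: 1.4240 -1.5981 -0.4844 0.9332	dq: 3.0718 -2.4780 0.9022 1.6179	eef: -0.0517 0.0980 0.6443	tau: -19.3547 -1.8150 0.1724 -0.9857
step 15	q: 1.4846 -1.6466 -0.4659 0.9646	dq: 2.9907 -2.3736 0.9575 1.5290	eef: -0.0628 0.0891 0.6212	tau: -19.1361 -1.8852 0.0511 -0.9947
step 16	q: 1.5436 -1.6931 -0.4463 0.9943	dq: 2.9091 -2.2742 1.0032 1.4426	eef: -0.0735 0.0811 0.5987	tau: -18.8253 -1.9497 -0.0658 -0.9999
step 17	q: 1.6010 -1.7377 -0.4258 1.0222	dq: 2.8283 -2.1799 1.0403 1.3597	eef: -0.0837 0.0737 0.5770	tau: -18.4436 -2.0111 -0.1783 -1.0020
step 18	q: 1.6568 -1.7804 -0.4048 1.0486	dq: 2.7490 -2.0907 1.0700 1.2807	eef: -0.0934 0.0672 0.5561	tau: -18.0083 -2.0712 -0.2869 -1.0014
step 19	q: 1.7111 -1.8214 -0.3831 1.0734	dq: 2.6719 -2.0065 1.0930 1.2061	eef: -0.1027 0.0613 0.5358	tau: -17.5326 -2.1317 -0.3917 -0.9986
step 20	q: 1.7638 -1.8608 -0.3611 1.0967	dq: 2.5974 -1.9267 1.1102 1.1358	eef: -0.1116 0.0562 0.5163	tau: -17.0275 -2.1938 -0.4930 -0.9938
step 21	q: 1.8151 -1.8986 -0.3388 1.1187	dq: 2.5256 -1.8512 1.1223 1.0699	eef: -0.1201 0.0517 0.4974	tau: -16.5014 -2.2584 -0.5907 -0.9872
step 22	q: 1.8649 -1.9349 -0.3163 1.1395	dq: 2.4566 -1.7793 1.1300 1.0081	eef: -0.1282 0.0479 0.4793	tau: -15.9608 -2.3262 -0.6853 -0.9790
step 23	q: 1.9135 -1.9698 -0.2937 1.1590	dq: 2.3903 -1.7109 1.1338 0.9504	eef: -0.1360 0.0446 0.4618	tau: -15.4112 -2.3976 -0.7766 -0.9693
step 24	q: 1.9607 -2.0034 -0.2710 1.1774	dq: 2.3267 -1.6454 1.1342 0.8964	eef: -0.1434 0.0419 0.4449	tau: -14.8567 -2.4729 -0.8649 -0.9581
step 25	q: 2.0066 -2.0357 -0.2484 1.1948	dq: 2.2655 -1.5827 1.1316 0.8461	eef: -0.1504 0.0396 0.4287	tau: -14.3005 -2.5522 -0.9502 -0.9457
step 26	q: 2.0514 -2.0668 -0.2258 1.2112	dq: 2.2067 -1.5223 1.1263 0.7991	eef: -0.1571 0.0378 0.4131	tau: -13.7454 -2.6355 -1.0327 -0.9321
step 27	q: 2.0950 -2.0967 -0.2034 1.2267	dq: 2.1500 -1.4643 1.1188 0.7552	eef: -0.1636 0.0364 0.3982	tau: -13.1934 -2.7226 -1.1124 -0.9173
step 28	q: 2.1375 -2.1255 -0.1811 1.2414	dq: 2.0953 -1.4082 1.1093 0.7143	eef: -0.1698 0.0354 0.3838	tau: -12.6462 -2.8133 -1.1893 -0.9015
step 29	q: 2.1789 -2.1531 -0.1591 1.2553	dq: 2.0423 -1.3540 1.0981 0.6760	eef: -0.1757 0.0346 0.3700	tau: -12.1052 -2.9072 -1.2636 -0.8848
step 30	q: 2.2193 -2.1797 -0.1373 1.2684	dq: 1.9909 -1.3016 1.0854 0.6403	eef: -0.1813 0.0342 0.3567	tau: -11.5715 -3.0040 -1.3353 -0.8671
step 31	q: 2.2587 -2.2053 -0.1157 1.2809	dq: 1.9408 -1.2507 1.0714 0.6068	eef: -0.1868 0.0340 0.3440	tau: -11.0460 -3.1034 -1.4045 -0.8487
step 32	q: 2.2970 -2.2298 -0.0944 1.2927	dq: 1.8919 -1.2015 1.0564 0.5755	eef: -0.1920 0.0340 0.3318	tau: -10.5294 -3.2048 -1.4712 -0.8296
step 33	q: 2.3345 -2.2534 -0.0735 1.3039	dq: 1.8440 -1.1536 1.0405 0.5462	eef: -0.1970 0.0342 0.3202	tau: -10.0224 -3.3079 -1.5354 -0.8099
step 34	q: 2.3709 -2.2760 -0.0529 1.3145	dq: 1.7971 -1.1073 1.0237 0.5186	eef: -0.2018 0.0345 0.3090	tau: -9.5255 -3.4122 -1.5972 -0.7897
step 35	q: 2.4064 -2.2977 -0.0326 1.3246	dq: 1.7508 -1.0622 1.0064 0.4928	eef: -0.2065 0.0350 0.2983	tau: -9.0391 -3.5172 -1.6567 -0.7690
step 36	q: 2.4410 -2.3186 -0.0127 1.3342	dq: 1.7052 -1.0185 0.9885 0.4685	eef: -0.2110 0.0356 0.2880	tau: -8.5636 -3.6227 -1.7139 -0.7479
step 37	q: 2.4747 -2.3385 0.0069 1.3433	dq: 1.6601 -0.9761 0.9702 0.4457	eef: -0.2153 0.0363 0.2782	tau: -8.0992 -3.7281 -1.7688 -0.7266
step 38	q: 2.5075 -2.3577 0.0261 1.3520	dq: 1.6154 -0.9350 0.9515 0.4241	eef: -0.2195 0.0371 0.2688	tau: -7.6462 -3.8331 -1.8215 -0.7050
step 39	q: 2.5394 -2.3760 0.0450 1.3603	dq: 1.5711 -0.8951 0.9326 0.4038	eef: -0.2235 0.0380 0.2597
final eef position (m): -0.2235 0.0380 0.2597


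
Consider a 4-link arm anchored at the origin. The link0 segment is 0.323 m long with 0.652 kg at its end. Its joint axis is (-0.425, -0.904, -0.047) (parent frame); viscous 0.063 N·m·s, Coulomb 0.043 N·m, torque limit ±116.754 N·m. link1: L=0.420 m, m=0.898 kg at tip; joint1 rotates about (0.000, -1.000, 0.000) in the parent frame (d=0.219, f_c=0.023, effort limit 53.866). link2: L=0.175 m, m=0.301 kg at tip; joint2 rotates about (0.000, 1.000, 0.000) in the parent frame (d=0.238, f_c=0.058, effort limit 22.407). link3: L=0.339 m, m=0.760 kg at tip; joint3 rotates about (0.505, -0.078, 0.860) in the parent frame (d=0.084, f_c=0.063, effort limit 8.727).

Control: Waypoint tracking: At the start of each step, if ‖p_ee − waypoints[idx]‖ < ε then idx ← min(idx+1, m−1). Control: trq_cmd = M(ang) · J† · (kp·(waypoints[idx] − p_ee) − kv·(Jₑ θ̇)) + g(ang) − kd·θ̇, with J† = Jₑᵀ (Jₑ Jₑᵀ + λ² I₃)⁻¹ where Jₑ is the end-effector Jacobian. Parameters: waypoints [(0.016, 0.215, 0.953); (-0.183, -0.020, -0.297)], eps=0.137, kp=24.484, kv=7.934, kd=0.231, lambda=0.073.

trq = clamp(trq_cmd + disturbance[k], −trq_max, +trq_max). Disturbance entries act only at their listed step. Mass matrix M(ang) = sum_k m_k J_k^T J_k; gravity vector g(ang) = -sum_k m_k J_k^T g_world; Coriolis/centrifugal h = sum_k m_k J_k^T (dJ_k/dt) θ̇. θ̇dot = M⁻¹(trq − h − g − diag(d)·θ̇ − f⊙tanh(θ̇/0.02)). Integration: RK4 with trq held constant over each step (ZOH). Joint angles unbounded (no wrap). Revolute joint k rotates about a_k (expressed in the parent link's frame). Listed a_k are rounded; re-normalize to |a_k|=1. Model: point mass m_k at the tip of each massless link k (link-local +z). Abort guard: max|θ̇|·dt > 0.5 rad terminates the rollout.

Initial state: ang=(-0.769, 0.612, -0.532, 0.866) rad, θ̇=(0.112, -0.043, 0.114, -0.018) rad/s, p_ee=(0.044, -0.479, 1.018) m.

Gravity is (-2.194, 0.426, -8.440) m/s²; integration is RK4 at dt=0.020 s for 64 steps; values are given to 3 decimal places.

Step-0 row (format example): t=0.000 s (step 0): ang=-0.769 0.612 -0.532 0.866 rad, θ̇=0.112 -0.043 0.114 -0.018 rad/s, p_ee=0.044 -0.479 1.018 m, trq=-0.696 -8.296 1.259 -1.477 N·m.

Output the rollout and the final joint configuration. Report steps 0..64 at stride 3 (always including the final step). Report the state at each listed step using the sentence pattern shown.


t=0.060 s (step 3): ang=-0.747 0.539 -0.615 0.790 rad, θ̇=0.538 -2.035 -2.355 -2.175 rad/s, p_ee=0.042 -0.460 1.022 m, trq=0.018 -6.000 1.946 -0.693 N·m.
t=0.120 s (step 6): ang=-0.709 0.398 -0.771 0.641 rad, θ̇=0.722 -2.533 -2.678 -2.609 rad/s, p_ee=0.044 -0.422 1.024 m, trq=3.180 -2.915 1.877 -0.569 N·m.
t=0.180 s (step 9): ang=-0.662 0.246 -0.923 0.488 rad, θ̇=0.869 -2.536 -2.372 -2.423 rad/s, p_ee=0.051 -0.377 1.024 m, trq=4.885 -1.059 1.866 -0.547 N·m.
t=0.240 s (step 12): ang=-0.606 0.097 -1.053 0.352 rad, θ̇=1.002 -2.423 -1.985 -2.108 rad/s, p_ee=0.057 -0.329 1.023 m, trq=5.106 -0.220 1.990 -0.504 N·m.
t=0.300 s (step 15): ang=-0.542 -0.044 -1.161 0.234 rad, θ̇=1.110 -2.294 -1.633 -1.796 rad/s, p_ee=0.061 -0.280 1.023 m, trq=4.509 0.101 2.178 -0.447 N·m.
t=0.360 s (step 18): ang=-0.473 -0.177 -1.250 0.135 rad, θ̇=1.187 -2.163 -1.324 -1.513 rad/s, p_ee=0.062 -0.232 1.023 m, trq=3.548 0.199 2.370 -0.389 N·m.
t=0.420 s (step 21): ang=-0.401 -0.303 -1.321 0.051 rad, θ̇=1.227 -2.028 -1.053 -1.265 rad/s, p_ee=0.059 -0.185 1.023 m, trq=2.482 0.226 2.537 -0.336 N·m.
t=0.480 s (step 24): ang=-0.327 -0.420 -1.376 -0.018 rad, θ̇=1.233 -1.887 -0.817 -1.053 rad/s, p_ee=0.055 -0.140 1.022 m, trq=1.450 0.250 2.670 -0.291 N·m.
t=0.540 s (step 27): ang=-0.254 -0.529 -1.419 -0.076 rad, θ̇=1.208 -1.739 -0.616 -0.874 rad/s, p_ee=0.049 -0.098 1.022 m, trq=0.523 0.299 2.768 -0.253 N·m.
t=0.600 s (step 30): ang=-0.183 -0.628 -1.451 -0.125 rad, θ̇=1.159 -1.588 -0.450 -0.723 rad/s, p_ee=0.043 -0.059 1.021 m, trq=-0.271 0.378 2.836 -0.220 N·m.
t=0.660 s (step 33): ang=-0.115 -0.719 -1.474 -0.164 rad, θ̇=1.092 -1.438 -0.317 -0.596 rad/s, p_ee=0.036 -0.022 1.019 m, trq=-0.928 0.483 2.877 -0.192 N·m.
t=0.720 s (step 36): ang=-0.052 -0.800 -1.490 -0.197 rad, θ̇=1.012 -1.292 -0.214 -0.489 rad/s, p_ee=0.030 0.010 1.016 m, trq=-1.456 0.606 2.897 -0.168 N·m.
t=0.780 s (step 39): ang=0.006 -0.874 -1.500 -0.224 rad, θ̇=0.926 -1.154 -0.137 -0.397 rad/s, p_ee=0.025 0.040 1.013 m, trq=-1.871 0.740 2.900 -0.148 N·m.
t=0.840 s (step 42): ang=0.058 -0.939 -1.506 -0.245 rad, θ̇=0.838 -1.025 -0.080 -0.318 rad/s, p_ee=0.020 0.066 1.009 m, trq=-2.190 0.878 2.889 -0.131 N·m.
t=0.900 s (step 45): ang=0.106 -0.997 -1.510 -0.263 rad, θ̇=0.750 -0.906 -0.040 -0.251 rad/s, p_ee=0.016 0.089 1.005 m, trq=-15.741 -8.036 -5.165 1.072 N·m.
t=0.960 s (step 48): ang=0.129 -1.103 -1.656 -0.276 rad, θ̇=0.055 -2.398 -4.206 -0.124 rad/s, p_ee=0.006 0.098 0.957 m, trq=-8.405 -3.225 -1.531 0.552 N·m.
t=1.020 s (step 51): ang=0.116 -1.258 -1.954 -0.277 rad, θ̇=-0.481 -2.628 -5.464 0.031 rad/s, p_ee=-0.007 0.088 0.853 m, trq=-2.758 0.508 0.375 0.197 N·m.
t=1.080 s (step 54): ang=0.074 -1.407 -2.288 -0.272 rad, θ̇=-0.912 -2.288 -5.552 0.172 rad/s, p_ee=-0.020 0.068 0.725 m, trq=0.573 2.651 1.874 -0.091 N·m.
t=1.140 s (step 57): ang=0.010 -1.529 -2.611 -0.253 rad, θ̇=-1.185 -1.779 -5.178 0.477 rad/s, p_ee=-0.032 0.045 0.590 m, trq=2.525 3.777 3.088 -0.368 N·m.
t=1.200 s (step 60): ang=-0.064 -1.620 -2.905 -0.216 rad, θ̇=-1.265 -1.238 -4.622 0.768 rad/s, p_ee=-0.043 0.023 0.459 m, trq=3.922 4.426 3.984 -0.557 N·m.
t=1.260 s (step 63): ang=-0.136 -1.680 -3.164 -0.163 rad, θ̇=-1.070 -0.811 -3.998 0.958 rad/s, p_ee=-0.052 0.008 0.338 m, trq=4.871 4.498 4.535 -0.627 N·m.
t=1.280 s (step 64): ang=-0.156 -1.695 -3.242 -0.144 rad, θ̇=-0.938 -0.733 -3.794 0.976 rad/s, p_ee=-0.055 0.004 0.300 m.
final ang (rad): -0.156 -1.695 -3.242 -0.144


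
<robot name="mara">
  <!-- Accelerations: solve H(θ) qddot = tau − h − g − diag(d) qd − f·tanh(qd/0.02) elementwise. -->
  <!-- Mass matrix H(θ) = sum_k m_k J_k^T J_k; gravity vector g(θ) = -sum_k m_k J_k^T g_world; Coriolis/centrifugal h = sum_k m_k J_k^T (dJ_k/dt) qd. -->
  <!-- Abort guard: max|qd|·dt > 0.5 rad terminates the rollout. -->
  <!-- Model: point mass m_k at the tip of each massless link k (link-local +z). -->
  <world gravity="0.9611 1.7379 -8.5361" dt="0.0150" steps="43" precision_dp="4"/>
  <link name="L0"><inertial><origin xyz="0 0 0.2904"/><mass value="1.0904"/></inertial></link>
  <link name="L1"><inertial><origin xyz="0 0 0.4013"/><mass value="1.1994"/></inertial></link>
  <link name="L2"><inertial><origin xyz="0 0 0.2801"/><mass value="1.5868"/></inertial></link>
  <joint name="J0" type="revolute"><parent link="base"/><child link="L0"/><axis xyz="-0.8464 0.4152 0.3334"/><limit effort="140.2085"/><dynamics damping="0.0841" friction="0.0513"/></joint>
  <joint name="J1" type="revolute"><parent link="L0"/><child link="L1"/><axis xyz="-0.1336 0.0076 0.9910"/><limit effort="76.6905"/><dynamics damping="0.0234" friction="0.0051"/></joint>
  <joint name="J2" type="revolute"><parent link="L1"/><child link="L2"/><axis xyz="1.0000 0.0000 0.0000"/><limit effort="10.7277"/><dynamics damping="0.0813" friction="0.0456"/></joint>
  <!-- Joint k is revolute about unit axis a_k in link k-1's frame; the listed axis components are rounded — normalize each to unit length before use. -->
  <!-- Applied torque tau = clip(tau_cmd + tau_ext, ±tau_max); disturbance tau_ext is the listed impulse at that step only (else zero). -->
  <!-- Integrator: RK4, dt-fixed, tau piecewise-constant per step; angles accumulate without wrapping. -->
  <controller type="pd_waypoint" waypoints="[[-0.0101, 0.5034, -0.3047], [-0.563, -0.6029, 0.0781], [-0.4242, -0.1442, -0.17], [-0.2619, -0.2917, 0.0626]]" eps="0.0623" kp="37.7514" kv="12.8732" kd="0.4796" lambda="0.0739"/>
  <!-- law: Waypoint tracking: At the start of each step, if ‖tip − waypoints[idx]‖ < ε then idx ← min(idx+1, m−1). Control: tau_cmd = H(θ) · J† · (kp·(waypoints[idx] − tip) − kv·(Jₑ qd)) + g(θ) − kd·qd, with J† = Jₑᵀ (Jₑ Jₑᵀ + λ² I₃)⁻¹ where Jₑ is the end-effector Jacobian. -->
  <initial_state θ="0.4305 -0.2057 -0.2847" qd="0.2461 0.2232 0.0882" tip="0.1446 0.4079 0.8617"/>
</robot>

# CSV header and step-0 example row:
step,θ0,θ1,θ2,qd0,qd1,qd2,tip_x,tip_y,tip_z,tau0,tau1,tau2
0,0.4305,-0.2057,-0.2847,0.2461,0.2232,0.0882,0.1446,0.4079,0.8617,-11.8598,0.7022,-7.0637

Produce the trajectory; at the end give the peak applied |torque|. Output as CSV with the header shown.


step,θ0,θ1,θ2,qd0,qd1,qd2,tip_x,tip_y,tip_z,tau0,tau1,tau2
1,0.4298,-0.2087,-0.3077,-0.3317,-0.5615,-3.1216,0.1446,0.4123,0.8582,-17.5046,0.4452,-3.8820
2,0.4212,-0.2157,-0.3712,-0.8150,-0.3513,-5.3102,0.1432,0.4187,0.8507,-20.6514,-0.1152,-2.0597
3,0.4060,-0.2194,-0.4632,-1.1905,-0.1385,-6.9167,0.1401,0.4256,0.8395,-19.5004,-0.3895,-1.0754
4,0.3864,-0.2201,-0.5749,-1.4161,0.0457,-7.9362,0.1358,0.4317,0.8245,-14.8286,-0.3914,-0.5965
5,0.3647,-0.2181,-0.6976,-1.4714,0.2104,-8.4044,0.1306,0.4362,0.8059,-9.1897,-0.2597,-0.2997
6,0.3433,-0.2139,-0.8242,-1.3810,0.3506,-8.4718,0.1248,0.4391,0.7842,-4.4181,-0.1141,0.0307
7,0.3240,-0.2077,-0.9500,-1.1883,0.4616,-8.3048,0.1187,0.4406,0.7600,-1.0715,-0.0059,0.4697
8,0.3081,-0.2001,-1.0723,-0.9303,0.5466,-8.0203,0.1126,0.4410,0.7340,0.9769,0.0557,1.0023
9,0.2964,-0.1914,-1.1900,-0.6327,0.6112,-7.6841,0.1066,0.4408,0.7064,2.0429,0.0792,1.5786
10,0.2893,-0.1818,-1.3024,-0.3119,0.6604,-7.3290,0.1007,0.4402,0.6779,2.4265,0.0777,2.1458
11,0.2871,-0.1716,-1.4096,0.0214,0.6976,-6.9701,0.0950,0.4393,0.6486,2.3610,0.0636,2.6598
12,0.2900,-0.1609,-1.5114,0.3591,0.7254,-6.6141,0.0897,0.4383,0.6190,2.0220,0.0471,3.0895
13,0.2979,-0.1499,-1.6079,0.6973,0.7444,-6.2608,0.0846,0.4374,0.5893,1.4972,0.0356,3.4140
14,0.3109,-0.1386,-1.6991,1.0313,0.7550,-5.9103,0.0798,0.4364,0.5598,0.8537,0.0343,3.6226
15,0.3288,-0.1273,-1.7851,1.3575,0.7570,-5.5617,0.0753,0.4357,0.5307,0.1301,0.0460,3.7126
16,0.3515,-0.1159,-1.8660,1.6721,0.7499,-5.2143,0.0713,0.4351,0.5022,-0.6551,0.0715,3.6874
17,0.3789,-0.1048,-1.9416,1.9719,0.7324,-4.8676,0.0675,0.4348,0.4743,-1.4971,0.1104,3.5551
18,0.4106,-0.0940,-2.0120,2.2536,0.7034,-4.5216,0.0641,0.4349,0.4472,-2.3999,0.1611,3.3271
19,0.4463,-0.0837,-2.0773,2.5145,0.6613,-4.1771,0.0611,0.4354,0.4209,-3.3723,0.2212,3.0169
20,0.4858,-0.0742,-2.1374,2.7520,0.6046,-3.8351,0.0584,0.4364,0.3954,-4.4246,0.2880,2.6391
21,0.5287,-0.0656,-2.1925,2.9638,0.5323,-3.4974,0.0561,0.4380,0.3707,-5.5657,0.3586,2.2088
22,0.5746,-0.0583,-2.2425,3.1480,0.4436,-3.1658,0.0540,0.4402,0.3466,-6.8002,0.4297,1.7406
23,0.6230,-0.0524,-2.2876,3.3033,0.3389,-2.8426,0.0521,0.4429,0.3230,-8.1265,0.4984,1.2484
24,0.6735,-0.0481,-2.3280,3.4286,0.2195,-2.5296,0.0503,0.4462,0.2998,-9.5352,0.5617,0.7447
25,0.7256,-0.0458,-2.3637,3.5232,0.0878,-2.2286,0.0486,0.4499,0.2770,-11.0083,0.6171,0.2405
26,0.7790,-0.0455,-2.3950,3.5868,-0.0519,-1.9411,0.0469,0.4541,0.2544,-12.5201,0.6615,-0.2546
27,0.8330,-0.0473,-2.4221,3.6196,-0.1938,-1.6682,0.0451,0.4585,0.2320,-14.0378,0.6918,-0.7324
28,0.8874,-0.0513,-2.4452,3.6225,-0.3354,-1.4105,0.0431,0.4631,0.2098,-15.5252,0.7098,-1.1862
29,0.9415,-0.0573,-2.4646,3.5967,-0.4714,-1.1687,0.0410,0.4677,0.1876,-16.9448,0.7148,-1.6103
30,0.9951,-0.0653,-2.4805,3.5442,-0.5971,-0.9432,0.0385,0.4722,0.1657,-18.2609,0.7071,-2.0004
31,1.0477,-0.0751,-2.4931,3.4672,-0.7090,-0.7341,0.0358,0.4765,0.1440,-19.4425,0.6877,-2.3533
32,1.0990,-0.0865,-2.5026,3.3685,-0.8043,-0.5416,0.0328,0.4805,0.1226,-20.4651,0.6584,-2.6668
33,1.1486,-0.0991,-2.5095,3.2515,-0.8818,-0.3660,0.0295,0.4841,0.1016,-21.3126,0.6215,-2.9397
34,1.1964,-0.1128,-2.5138,3.1195,-0.9414,-0.2073,0.0260,0.4873,0.0811,-21.9769,0.5794,-3.1719
35,1.2421,-0.1273,-2.5158,2.9760,-0.9842,-0.0655,0.0223,0.4901,0.0612,-22.4580,0.5349,-3.3646
36,1.2856,-0.1423,-2.5159,2.8250,-1.0122,0.0545,0.0184,0.4925,0.0420,-22.7616,0.4906,-3.5101
37,1.3268,-0.1577,-2.5143,2.6700,-1.0276,0.1526,0.0145,0.4944,0.0234,-22.8997,0.4486,-3.6106
38,1.3657,-0.1731,-2.5114,2.5128,-1.0323,0.2379,0.0105,0.4959,0.0057,-22.8920,0.4100,-3.6847
39,1.4022,-0.1886,-2.5073,2.3561,-1.0283,0.3107,0.0065,0.4970,-0.0112,-22.7581,0.3760,-3.7349
40,1.4364,-0.2040,-2.5022,2.2020,-1.0178,0.3714,0.0026,0.4978,-0.0272,-22.5188,0.3473,-3.7641
41,1.4683,-0.2192,-2.4962,2.0522,-1.0023,0.4208,-0.0012,0.4984,-0.0424,-22.1943,0.3241,-3.7754
42,1.4980,-0.2341,-2.4896,1.9080,-0.9834,0.4600,-0.0049,0.4987,-0.0568,-21.8040,0.3064,-3.7721
43,1.5256,-0.2487,-2.4825,1.7706,-0.9623,0.4899,-0.0084,0.4988,-0.0703,,,
# max |tau| (N·m): 22.8997


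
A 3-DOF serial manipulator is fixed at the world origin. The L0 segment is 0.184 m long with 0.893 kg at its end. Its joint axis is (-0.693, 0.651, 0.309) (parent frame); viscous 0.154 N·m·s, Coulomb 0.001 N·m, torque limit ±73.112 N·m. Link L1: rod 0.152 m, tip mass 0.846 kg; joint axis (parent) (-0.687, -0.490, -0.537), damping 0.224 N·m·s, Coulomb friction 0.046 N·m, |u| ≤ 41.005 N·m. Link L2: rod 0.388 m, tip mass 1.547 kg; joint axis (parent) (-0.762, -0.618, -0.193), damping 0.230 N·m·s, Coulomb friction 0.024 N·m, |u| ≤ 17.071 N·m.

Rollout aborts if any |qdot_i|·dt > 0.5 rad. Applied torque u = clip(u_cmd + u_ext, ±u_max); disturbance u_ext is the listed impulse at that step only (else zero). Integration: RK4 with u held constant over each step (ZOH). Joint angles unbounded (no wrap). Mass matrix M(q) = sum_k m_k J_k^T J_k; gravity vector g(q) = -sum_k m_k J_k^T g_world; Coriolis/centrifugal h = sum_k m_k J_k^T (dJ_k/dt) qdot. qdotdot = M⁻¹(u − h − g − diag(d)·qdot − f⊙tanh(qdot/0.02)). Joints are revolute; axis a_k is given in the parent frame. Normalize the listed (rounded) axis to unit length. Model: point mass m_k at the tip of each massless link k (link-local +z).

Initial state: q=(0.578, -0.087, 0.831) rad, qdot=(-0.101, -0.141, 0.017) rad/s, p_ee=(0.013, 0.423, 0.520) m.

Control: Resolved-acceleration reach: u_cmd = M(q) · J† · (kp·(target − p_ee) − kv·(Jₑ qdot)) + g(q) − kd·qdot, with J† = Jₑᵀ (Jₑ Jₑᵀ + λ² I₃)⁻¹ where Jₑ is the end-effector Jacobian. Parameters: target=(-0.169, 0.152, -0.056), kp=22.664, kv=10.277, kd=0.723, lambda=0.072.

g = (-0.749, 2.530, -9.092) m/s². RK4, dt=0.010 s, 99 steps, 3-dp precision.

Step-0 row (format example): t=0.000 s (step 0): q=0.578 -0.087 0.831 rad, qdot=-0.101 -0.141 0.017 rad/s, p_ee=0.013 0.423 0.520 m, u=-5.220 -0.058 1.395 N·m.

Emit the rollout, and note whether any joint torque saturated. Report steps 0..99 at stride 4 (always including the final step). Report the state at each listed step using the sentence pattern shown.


t=0.040 s (step 4): q=0.577 -0.104 0.860 rad, qdot=0.016 -0.394 1.016 rad/s, p_ee=0.010 0.422 0.517 m, u=-6.154 -1.866 -1.017 N·m.
t=0.080 s (step 8): q=0.578 -0.116 0.905 rad, qdot=0.033 -0.187 1.221 rad/s, p_ee=0.001 0.424 0.509 m, u=-6.723 -3.293 -2.177 N·m.
t=0.120 s (step 12): q=0.580 -0.120 0.957 rad, qdot=0.044 -0.055 1.345 rad/s, p_ee=-0.011 0.427 0.496 m, u=-7.055 -4.234 -2.922 N·m.
t=0.160 s (step 16): q=0.582 -0.121 1.012 rad, qdot=0.054 0.011 1.443 rad/s, p_ee=-0.025 0.432 0.480 m, u=-7.230 -4.850 -3.434 N·m.
t=0.200 s (step 20): q=0.584 -0.120 1.072 rad, qdot=0.059 0.050 1.508 rad/s, p_ee=-0.039 0.436 0.462 m, u=-7.300 -5.268 -3.782 N·m.
t=0.240 s (step 24): q=0.587 -0.117 1.132 rad, qdot=0.053 0.092 1.535 rad/s, p_ee=-0.053 0.439 0.442 m, u=-7.303 -5.580 -4.024 N·m.
t=0.280 s (step 28): q=0.588 -0.112 1.194 rad, qdot=0.040 0.129 1.545 rad/s, p_ee=-0.067 0.442 0.421 m, u=-7.261 -5.815 -4.205 N·m.
t=0.320 s (step 32): q=0.590 -0.107 1.256 rad, qdot=0.018 0.165 1.544 rad/s, p_ee=-0.081 0.444 0.399 m, u=-7.193 -5.994 -4.343 N·m.
t=0.360 s (step 36): q=0.590 -0.099 1.318 rad, qdot=-0.014 0.201 1.533 rad/s, p_ee=-0.093 0.444 0.376 m, u=-7.109 -6.128 -4.448 N·m.
t=0.400 s (step 40): q=0.588 -0.090 1.378 rad, qdot=-0.058 0.239 1.514 rad/s, p_ee=-0.105 0.443 0.352 m, u=-7.020 -6.227 -4.526 N·m.
t=0.440 s (step 44): q=0.585 -0.080 1.439 rad, qdot=-0.119 0.280 1.489 rad/s, p_ee=-0.116 0.441 0.328 m, u=-6.935 -6.296 -4.582 N·m.
t=0.480 s (step 48): q=0.579 -0.068 1.498 rad, qdot=-0.203 0.327 1.460 rad/s, p_ee=-0.125 0.437 0.304 m, u=-6.862 -6.338 -4.619 N·m.
t=0.520 s (step 52): q=0.568 -0.054 1.555 rad, qdot=-0.320 0.380 1.429 rad/s, p_ee=-0.133 0.433 0.280 m, u=-6.806 -6.358 -4.640 N·m.
t=0.560 s (step 56): q=0.552 -0.037 1.612 rad, qdot=-0.477 0.439 1.399 rad/s, p_ee=-0.139 0.426 0.257 m, u=-6.754 -6.356 -4.650 N·m.
t=0.600 s (step 60): q=0.530 -0.019 1.667 rad, qdot=-0.674 0.495 1.377 rad/s, p_ee=-0.144 0.419 0.234 m, u=-6.640 -6.328 -4.655 N·m.
t=0.640 s (step 64): q=0.498 0.002 1.722 rad, qdot=-0.876 0.524 1.367 rad/s, p_ee=-0.147 0.410 0.213 m, u=-6.306 -6.256 -4.656 N·m.
t=0.680 s (step 68): q=0.461 0.022 1.777 rad, qdot=-0.992 0.492 1.361 rad/s, p_ee=-0.147 0.401 0.192 m, u=-5.627 -6.114 -4.643 N·m.
t=0.720 s (step 72): q=0.422 0.040 1.831 rad, qdot=-0.928 0.393 1.334 rad/s, p_ee=-0.145 0.391 0.174 m, u=-4.809 -5.904 -4.581 N·m.
t=0.760 s (step 76): q=0.389 0.053 1.883 rad, qdot=-0.701 0.268 1.264 rad/s, p_ee=-0.141 0.382 0.156 m, u=-4.214 -5.673 -4.449 N·m.
t=0.800 s (step 80): q=0.367 0.062 1.932 rad, qdot=-0.404 0.161 1.162 rad/s, p_ee=-0.137 0.373 0.140 m, u=-3.939 -5.458 -4.265 N·m.
t=0.840 s (step 84): q=0.356 0.067 1.976 rad, qdot=-0.119 0.085 1.051 rad/s, p_ee=-0.132 0.366 0.126 m, u=-3.881 -5.270 -4.062 N·m.
t=0.880 s (step 88): q=0.356 0.069 2.016 rad, qdot=0.118 0.034 0.947 rad/s, p_ee=-0.128 0.359 0.112 m, u=-3.927 -5.104 -3.863 N·m.
t=0.920 s (step 92): q=0.365 0.070 2.052 rad, qdot=0.300 0.009 0.853 rad/s, p_ee=-0.125 0.353 0.099 m, u=-4.010 -4.965 -3.673 N·m.
t=0.960 s (step 96): q=0.380 0.070 2.084 rad, qdot=0.434 -0.000 0.769 rad/s, p_ee=-0.122 0.347 0.086 m, u=-4.099 -4.844 -3.497 N·m.
t=0.990 s (step 99): q=0.394 0.070 2.106 rad, qdot=0.511 -0.004 0.716 rad/s, p_ee=-0.120 0.343 0.077 m.
any joint saturated: no


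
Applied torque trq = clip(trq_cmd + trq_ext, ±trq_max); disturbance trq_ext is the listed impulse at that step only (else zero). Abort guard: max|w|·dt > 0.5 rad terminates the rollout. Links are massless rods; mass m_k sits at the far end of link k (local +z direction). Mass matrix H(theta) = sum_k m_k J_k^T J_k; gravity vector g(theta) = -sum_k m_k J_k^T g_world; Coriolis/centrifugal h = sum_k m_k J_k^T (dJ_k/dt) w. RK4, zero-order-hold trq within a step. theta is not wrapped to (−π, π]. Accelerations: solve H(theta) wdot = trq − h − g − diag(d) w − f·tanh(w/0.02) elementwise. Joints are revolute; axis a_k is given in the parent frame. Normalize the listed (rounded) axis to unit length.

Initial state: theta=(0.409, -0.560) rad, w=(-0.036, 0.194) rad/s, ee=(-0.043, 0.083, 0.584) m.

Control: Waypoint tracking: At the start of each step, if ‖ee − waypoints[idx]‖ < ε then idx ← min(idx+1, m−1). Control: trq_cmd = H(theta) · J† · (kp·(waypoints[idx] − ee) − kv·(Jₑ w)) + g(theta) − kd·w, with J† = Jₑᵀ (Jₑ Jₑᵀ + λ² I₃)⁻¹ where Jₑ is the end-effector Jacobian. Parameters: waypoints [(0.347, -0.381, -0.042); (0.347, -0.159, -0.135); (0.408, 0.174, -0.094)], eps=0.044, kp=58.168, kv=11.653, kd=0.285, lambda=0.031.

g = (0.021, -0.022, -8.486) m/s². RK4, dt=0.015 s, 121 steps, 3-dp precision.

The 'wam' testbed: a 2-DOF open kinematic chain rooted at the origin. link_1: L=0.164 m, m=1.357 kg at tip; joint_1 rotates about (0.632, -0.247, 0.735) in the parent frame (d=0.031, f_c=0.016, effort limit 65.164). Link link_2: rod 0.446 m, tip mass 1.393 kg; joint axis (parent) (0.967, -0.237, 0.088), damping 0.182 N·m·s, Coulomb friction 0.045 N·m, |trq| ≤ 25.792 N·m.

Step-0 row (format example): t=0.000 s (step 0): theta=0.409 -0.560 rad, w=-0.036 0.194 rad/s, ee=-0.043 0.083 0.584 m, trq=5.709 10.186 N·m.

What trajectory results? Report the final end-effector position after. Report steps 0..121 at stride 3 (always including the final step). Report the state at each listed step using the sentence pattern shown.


t=0.045 s (step 3): theta=0.384 -0.502 rad, w=-0.957 2.160 rad/s, ee=-0.039 0.068 0.590 m, trq=3.543 6.222 N·m.
t=0.090 s (step 6): theta=0.328 -0.378 rad, w=-1.536 3.309 rad/s, ee=-0.030 0.037 0.600 m, trq=2.232 4.252 N·m.
t=0.135 s (step 9): theta=0.242 -0.205 rad, w=-2.367 4.456 rad/s, ee=-0.021 -0.005 0.607 m, trq=1.152 2.879 N·m.
t=0.180 s (step 12): theta=0.099 0.035 rad, w=-4.319 6.455 rad/s, ee=-0.016 -0.054 0.607 m, trq=-1.634 1.135 N·m.
t=0.225 s (step 15): theta=-0.142 0.367 rad, w=-3.189 5.412 rad/s, ee=-0.028 -0.100 0.593 m, trq=4.062 0.365 N·m.
t=0.270 s (step 18): theta=-0.143 0.488 rad, w=1.763 1.240 rad/s, ee=-0.044 -0.147 0.576 m, trq=2.196 0.608 N·m.
t=0.315 s (step 21): theta=-0.037 0.530 rad, w=2.754 0.776 rad/s, ee=-0.049 -0.205 0.555 m, trq=1.021 -0.033 N·m.
t=0.360 s (step 24): theta=0.095 0.567 rad, w=3.067 0.902 rad/s, ee=-0.046 -0.268 0.525 m, trq=0.014 -0.912 N·m.
t=0.405 s (step 27): theta=0.236 0.612 rad, w=3.189 1.137 rad/s, ee=-0.033 -0.333 0.483 m, trq=-1.071 -1.965 N·m.
t=0.450 s (step 30): theta=0.380 0.669 rad, w=3.204 1.371 rad/s, ee=-0.009 -0.394 0.431 m, trq=-2.279 -3.164 N·m.
t=0.495 s (step 33): theta=0.523 0.735 rad, w=3.125 1.556 rad/s, ee=0.026 -0.445 0.369 m, trq=-3.551 -4.431 N·m.
t=0.540 s (step 36): theta=0.660 0.808 rad, w=2.964 1.656 rad/s, ee=0.070 -0.481 0.302 m, trq=-4.769 -5.638 N·m.
t=0.585 s (step 39): theta=0.788 0.882 rad, w=2.733 1.654 rad/s, ee=0.118 -0.501 0.234 m, trq=-5.786 -6.636 N·m.
t=0.630 s (step 42): theta=0.905 0.955 rad, w=2.448 1.552 rad/s, ee=0.166 -0.504 0.170 m, trq=-6.484 -7.312 N·m.
t=0.675 s (step 45): theta=1.008 1.021 rad, w=2.126 1.376 rad/s, ee=0.210 -0.496 0.115 m, trq=-6.804 -7.617 N·m.
t=0.720 s (step 48): theta=1.096 1.078 rad, w=1.788 1.158 rad/s, ee=0.247 -0.479 0.070 m, trq=-6.766 -7.582 N·m.
t=0.765 s (step 51): theta=1.169 1.125 rad, w=1.453 0.930 rad/s, ee=0.277 -0.460 0.034 m, trq=-6.447 -7.288 N·m.
t=0.810 s (step 54): theta=1.227 1.162 rad, w=1.140 0.716 rad/s, ee=0.301 -0.441 0.008 m, trq=-5.954 -6.836 N·m.
t=0.855 s (step 57): theta=1.272 1.190 rad, w=0.863 0.529 rad/s, ee=0.318 -0.424 -0.011 m, trq=-5.385 -6.320 N·m.
t=0.900 s (step 60): theta=1.306 1.210 rad, w=0.630 0.375 rad/s, ee=0.330 -0.411 -0.024 m, trq=1.202 1.434 N·m.
t=0.945 s (step 63): theta=1.333 1.246 rad, w=0.599 1.093 rad/s, ee=0.341 -0.394 -0.041 m, trq=-0.966 -1.490 N·m.
t=0.990 s (step 66): theta=1.360 1.301 rad, w=0.622 1.331 rad/s, ee=0.353 -0.370 -0.064 m, trq=-2.237 -3.095 N·m.
t=1.035 s (step 69): theta=1.388 1.362 rad, w=0.623 1.335 rad/s, ee=0.363 -0.343 -0.087 m, trq=-2.898 -3.905 N·m.
t=1.080 s (step 72): theta=1.416 1.420 rad, w=0.589 1.228 rad/s, ee=0.372 -0.314 -0.108 m, trq=-3.150 -4.228 N·m.
t=1.125 s (step 75): theta=1.441 1.472 rad, w=0.524 1.077 rad/s, ee=0.378 -0.288 -0.125 m, trq=-3.141 -4.258 N·m.
t=1.170 s (step 78): theta=1.463 1.516 rad, w=0.442 0.915 rad/s, ee=0.382 -0.264 -0.138 m, trq=-2.977 -4.120 N·m.
t=1.215 s (step 81): theta=1.481 1.554 rad, w=0.355 0.760 rad/s, ee=0.385 -0.243 -0.149 m, trq=-2.734 -3.896 N·m.
t=1.260 s (step 84): theta=1.495 1.585 rad, w=0.270 0.621 rad/s, ee=0.386 -0.226 -0.157 m, trq=-2.463 -3.640 N·m.
t=1.305 s (step 87): theta=1.505 1.610 rad, w=0.195 0.501 rad/s, ee=0.387 -0.213 -0.163 m, trq=-2.197 -3.386 N·m.
t=1.350 s (step 90): theta=1.512 1.630 rad, w=0.132 0.400 rad/s, ee=0.386 -0.202 -0.167 m, trq=-1.955 -3.152 N·m.
t=1.395 s (step 93): theta=1.517 1.646 rad, w=0.081 0.316 rad/s, ee=0.386 -0.194 -0.171 m, trq=-1.747 -2.948 N·m.
t=1.440 s (step 96): theta=1.520 1.659 rad, w=0.042 0.249 rad/s, ee=0.385 -0.188 -0.173 m, trq=-1.573 -2.777 N·m.
t=1.485 s (step 99): theta=1.521 1.669 rad, w=0.015 0.194 rad/s, ee=0.385 -0.184 -0.176 m, trq=-1.435 -2.637 N·m.
t=1.530 s (step 102): theta=1.521 1.677 rad, w=-0.002 0.150 rad/s, ee=0.384 -0.181 -0.177 m, trq=-1.332 -2.526 N·m.
t=1.575 s (step 105): theta=1.521 1.683 rad, w=-0.011 0.114 rad/s, ee=0.383 -0.179 -0.178 m, trq=-1.257 -2.440 N·m.
t=1.620 s (step 108): theta=1.520 1.687 rad, w=-0.017 0.087 rad/s, ee=0.383 -0.177 -0.179 m, trq=-1.201 -2.374 N·m.
t=1.665 s (step 111): theta=1.520 1.691 rad, w=-0.020 0.066 rad/s, ee=0.382 -0.176 -0.180 m, trq=-1.160 -2.326 N·m.
t=1.710 s (step 114): theta=1.519 1.693 rad, w=-0.021 0.051 rad/s, ee=0.382 -0.176 -0.180 m, trq=-1.131 -2.290 N·m.
t=1.755 s (step 117): theta=1.518 1.695 rad, w=-0.021 0.039 rad/s, ee=0.382 -0.175 -0.181 m, trq=-1.109 -2.265 N·m.
t=1.800 s (step 120): theta=1.517 1.697 rad, w=-0.020 0.031 rad/s, ee=0.381 -0.175 -0.181 m, trq=-1.094 -2.247 N·m.
t=1.815 s (step 121): theta=1.517 1.697 rad, w=-0.020 0.029 rad/s, ee=0.381 -0.175 -0.181 m.
final ee position (m): 0.381 -0.175 -0.181
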